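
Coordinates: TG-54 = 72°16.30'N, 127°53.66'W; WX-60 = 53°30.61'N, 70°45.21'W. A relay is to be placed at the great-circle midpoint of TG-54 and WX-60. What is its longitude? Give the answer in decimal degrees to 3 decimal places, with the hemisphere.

89.357°W

TG-54: φ = +72.27167°, λ = -127.89433°
WX-60: φ = +53.51017°, λ = -70.75350°
Bx = cos φ₂ cos Δλ = 0.322659,  By = cos φ₂ sin Δλ = 0.499535
φₘ = atan2(sin φ₁ + sin φ₂, √((cos φ₁ + Bx)² + By²)) = 65.46435°
λₘ = λ₁ + atan2(By, cos φ₁ + Bx) = -89.35702°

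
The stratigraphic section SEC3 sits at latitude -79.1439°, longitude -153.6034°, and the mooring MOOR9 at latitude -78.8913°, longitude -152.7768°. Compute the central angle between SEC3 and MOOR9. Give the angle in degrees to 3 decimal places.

Δφ = 0.2526°,  Δλ = 0.8266°
a = sin²(Δφ/2) + cos φ₁ cos φ₂ sin²(Δλ/2) = 0.000007
c = 2·arcsin(√a) = 0.005195 rad = 0.2977°

0.298°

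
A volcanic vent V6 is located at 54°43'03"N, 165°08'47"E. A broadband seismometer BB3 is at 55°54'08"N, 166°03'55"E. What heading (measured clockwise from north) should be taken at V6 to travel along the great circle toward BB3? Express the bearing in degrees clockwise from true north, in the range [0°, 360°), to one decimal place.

23.4°

V6: φ = +54.71750°, λ = +165.14639°
BB3: φ = +55.90222°, λ = +166.06528°
Δλ = 0.9189°
y = sin Δλ · cos φ₂ = 0.008990
x = cos φ₁ sin φ₂ − sin φ₁ cos φ₂ cos Δλ = 0.020735
θ = atan2(y, x) = 23.4412° → 23.4412° (mod 360°)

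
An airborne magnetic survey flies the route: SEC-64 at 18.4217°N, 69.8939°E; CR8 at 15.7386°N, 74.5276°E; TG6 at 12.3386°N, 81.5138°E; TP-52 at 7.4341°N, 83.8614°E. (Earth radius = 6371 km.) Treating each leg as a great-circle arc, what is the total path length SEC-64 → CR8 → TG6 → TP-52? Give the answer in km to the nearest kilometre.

2022 km

SEC-64→CR8: c = 0.090374 rad, d = 575.78 km
CR8→TG6: c = 0.132318 rad, d = 843.00 km
TG6→TP-52: c = 0.094634 rad, d = 602.91 km
Total = 575.78 + 843.00 + 602.91 = 2021.69 km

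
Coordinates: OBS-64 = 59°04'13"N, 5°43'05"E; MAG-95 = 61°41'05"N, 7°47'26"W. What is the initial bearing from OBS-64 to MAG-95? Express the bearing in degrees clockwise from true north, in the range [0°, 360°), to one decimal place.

OBS-64: φ = +59.07028°, λ = +5.71806°
MAG-95: φ = +61.68472°, λ = -7.79056°
Δλ = -13.5086°
y = sin Δλ · cos φ₂ = -0.110798
x = cos φ₁ sin φ₂ − sin φ₁ cos φ₂ cos Δλ = 0.056871
θ = atan2(y, x) = -62.8292° → 297.1708° (mod 360°)

297.2°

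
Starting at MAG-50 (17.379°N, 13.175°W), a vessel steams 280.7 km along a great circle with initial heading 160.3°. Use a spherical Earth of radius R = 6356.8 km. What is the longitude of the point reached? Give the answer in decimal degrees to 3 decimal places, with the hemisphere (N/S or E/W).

12.292°W

δ = d/R = 280.7/6356.8 = 0.044157 rad
φ₂ = arcsin(sin φ₁ cos δ + cos φ₁ sin δ cos θ)
   = arcsin(0.29869·0.99903 + 0.95435·0.04414·-0.94147) = 14.99517°
λ₂ = λ₁ + atan2(sin θ sin δ cos φ₁, cos δ − sin φ₁ sin φ₂) = -12.29232°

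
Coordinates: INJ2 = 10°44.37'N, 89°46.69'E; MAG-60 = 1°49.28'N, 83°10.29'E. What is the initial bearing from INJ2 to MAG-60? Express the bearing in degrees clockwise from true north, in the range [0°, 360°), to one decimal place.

INJ2: φ = +10.73950°, λ = +89.77817°
MAG-60: φ = +1.82133°, λ = +83.17150°
Δλ = -6.6067°
y = sin Δλ · cos φ₂ = -0.114995
x = cos φ₁ sin φ₂ − sin φ₁ cos φ₂ cos Δλ = -0.153787
θ = atan2(y, x) = -143.2126° → 216.7874° (mod 360°)

216.8°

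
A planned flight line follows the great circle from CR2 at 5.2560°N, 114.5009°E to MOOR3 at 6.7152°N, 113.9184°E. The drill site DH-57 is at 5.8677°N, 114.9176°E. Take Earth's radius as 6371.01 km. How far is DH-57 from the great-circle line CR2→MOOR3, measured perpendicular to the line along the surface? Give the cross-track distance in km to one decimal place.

67.9 km

δ₁₃ = central angle CR2→DH-57 = 0.012899 rad  (haversine)
θ₁₃ = bearing CR2→DH-57 = 34.118°,  θ₁₂ = bearing CR2→MOOR3 = 338.376°
dₓₜ = R·arcsin(sin δ₁₃ · sin(θ₁₃ − θ₁₂)) = 6371.01·arcsin(0.01290·sin(-304.258°)) = 67.920 km
|dₓₜ| = 67.920 km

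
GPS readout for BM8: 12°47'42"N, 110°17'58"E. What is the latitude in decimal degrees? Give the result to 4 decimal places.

12.7950°N

12° + 47′/60 + 42″/3600 = 12 + 0.78333 + 0.01167 = 12.7950°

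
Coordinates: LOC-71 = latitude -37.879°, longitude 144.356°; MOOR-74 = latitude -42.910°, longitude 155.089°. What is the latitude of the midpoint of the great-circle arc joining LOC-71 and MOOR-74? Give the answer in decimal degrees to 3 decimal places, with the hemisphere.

Bx = cos φ₂ cos Δλ = 0.719611,  By = cos φ₂ sin Δλ = 0.136401
φₘ = atan2(sin φ₁ + sin φ₂, √((cos φ₁ + Bx)² + By²)) = -40.51859°
λₘ = λ₁ + atan2(By, cos φ₁ + Bx) = 149.52130°

40.519°S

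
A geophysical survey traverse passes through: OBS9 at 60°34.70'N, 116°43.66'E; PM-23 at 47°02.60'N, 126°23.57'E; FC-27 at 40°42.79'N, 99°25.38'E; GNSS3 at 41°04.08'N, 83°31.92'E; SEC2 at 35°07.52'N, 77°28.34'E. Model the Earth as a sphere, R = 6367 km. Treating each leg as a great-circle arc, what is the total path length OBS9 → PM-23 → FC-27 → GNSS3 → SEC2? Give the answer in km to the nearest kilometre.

OBS9: φ = +60.57833°, λ = +116.72767°
PM-23: φ = +47.04333°, λ = +126.39283°
FC-27: φ = +40.71317°, λ = +99.42300°
GNSS3: φ = +41.06800°, λ = +83.53200°
SEC2: φ = +35.12533°, λ = +77.47233°
OBS9→PM-23: c = 0.255743 rad, d = 1628.32 km
PM-23→FC-27: c = 0.354764 rad, d = 2258.78 km
FC-27→GNSS3: c = 0.209467 rad, d = 1333.68 km
GNSS3→SEC2: c = 0.132909 rad, d = 846.23 km
Total = 1628.32 + 2258.78 + 1333.68 + 846.23 = 6067.01 km

6067 km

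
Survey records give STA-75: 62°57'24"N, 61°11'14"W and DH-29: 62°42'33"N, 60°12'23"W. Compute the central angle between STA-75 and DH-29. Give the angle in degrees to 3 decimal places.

0.512°

STA-75: φ = +62.95667°, λ = -61.18722°
DH-29: φ = +62.70917°, λ = -60.20639°
Δφ = -0.2475°,  Δλ = 0.9808°
a = sin²(Δφ/2) + cos φ₁ cos φ₂ sin²(Δλ/2) = 0.000020
c = 2·arcsin(√a) = 0.008930 rad = 0.5117°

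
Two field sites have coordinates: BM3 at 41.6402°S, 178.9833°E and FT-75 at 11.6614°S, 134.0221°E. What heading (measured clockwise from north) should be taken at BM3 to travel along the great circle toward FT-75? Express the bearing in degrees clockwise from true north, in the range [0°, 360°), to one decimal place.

Δλ = -44.9612°
y = sin Δλ · cos φ₂ = -0.692042
x = cos φ₁ sin φ₂ − sin φ₁ cos φ₂ cos Δλ = 0.309395
θ = atan2(y, x) = -65.9118° → 294.0882° (mod 360°)

294.1°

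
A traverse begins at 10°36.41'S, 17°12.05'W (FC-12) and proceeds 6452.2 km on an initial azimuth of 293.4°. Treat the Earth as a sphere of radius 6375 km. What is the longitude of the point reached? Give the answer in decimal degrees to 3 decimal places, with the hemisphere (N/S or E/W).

70.362°W

FC-12: φ = -10.60683°, λ = -17.20083°
δ = d/R = 6452.2/6375 = 1.012110 rad
φ₂ = arcsin(sin φ₁ cos δ + cos φ₁ sin δ cos θ)
   = arcsin(-0.18407·0.53007 + 0.98291·0.84795·0.39715) = 13.49960°
λ₂ = λ₁ + atan2(sin θ sin δ cos φ₁, cos δ − sin φ₁ sin φ₂) = -70.36185°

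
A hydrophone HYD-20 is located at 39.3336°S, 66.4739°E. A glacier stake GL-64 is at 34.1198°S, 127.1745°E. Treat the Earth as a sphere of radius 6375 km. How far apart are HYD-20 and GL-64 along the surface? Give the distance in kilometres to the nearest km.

5343 km

Δφ = 5.2138°,  Δλ = 60.7006°
a = sin²(Δφ/2) + cos φ₁ cos φ₂ sin²(Δλ/2) = 0.165553
c = 2·arcsin(√a) = 0.838077 rad = 48.0183°
d = R·c = 6375 × 0.838077 = 5342.7 km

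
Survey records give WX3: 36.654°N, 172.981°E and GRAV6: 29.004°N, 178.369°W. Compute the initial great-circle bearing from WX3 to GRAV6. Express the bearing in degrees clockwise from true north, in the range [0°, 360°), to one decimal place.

134.0°

Δλ = 8.6500°
y = sin Δλ · cos φ₂ = 0.131536
x = cos φ₁ sin φ₂ − sin φ₁ cos φ₂ cos Δλ = -0.127183
θ = atan2(y, x) = 134.0360° → 134.0360° (mod 360°)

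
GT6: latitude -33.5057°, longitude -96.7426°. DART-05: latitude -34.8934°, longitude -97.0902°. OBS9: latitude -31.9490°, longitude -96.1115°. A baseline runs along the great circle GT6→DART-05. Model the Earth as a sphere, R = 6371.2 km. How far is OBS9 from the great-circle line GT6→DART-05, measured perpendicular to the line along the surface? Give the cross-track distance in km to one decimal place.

23.5 km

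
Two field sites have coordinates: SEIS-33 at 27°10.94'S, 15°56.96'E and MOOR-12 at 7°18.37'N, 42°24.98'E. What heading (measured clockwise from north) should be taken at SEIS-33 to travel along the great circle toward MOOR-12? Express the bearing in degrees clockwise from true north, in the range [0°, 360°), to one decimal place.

SEIS-33: φ = -27.18233°, λ = +15.94933°
MOOR-12: φ = +7.30617°, λ = +42.41633°
Δλ = 26.4670°
y = sin Δλ · cos φ₂ = 0.442064
x = cos φ₁ sin φ₂ − sin φ₁ cos φ₂ cos Δλ = 0.518750
θ = atan2(y, x) = 40.4366° → 40.4366° (mod 360°)

40.4°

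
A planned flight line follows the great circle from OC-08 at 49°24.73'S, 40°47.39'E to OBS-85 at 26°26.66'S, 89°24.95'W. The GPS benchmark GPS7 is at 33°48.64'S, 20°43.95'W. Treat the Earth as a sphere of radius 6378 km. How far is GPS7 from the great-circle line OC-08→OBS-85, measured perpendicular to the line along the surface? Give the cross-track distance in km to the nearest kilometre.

3271 km

OC-08: φ = -49.41217°, λ = +40.78983°
OBS-85: φ = -26.44433°, λ = -89.41583°
GPS7: φ = -33.81067°, λ = -20.73250°
δ₁₃ = central angle OC-08→GPS7 = 0.822581 rad  (haversine)
θ₁₃ = bearing OC-08→GPS7 = 265.212°,  θ₁₂ = bearing OC-08→OBS-85 = 223.181°
dₓₜ = R·arcsin(sin δ₁₃ · sin(θ₁₃ − θ₁₂)) = 6378·arcsin(0.73290·sin(42.031°)) = 3271.232 km
|dₓₜ| = 3271.232 km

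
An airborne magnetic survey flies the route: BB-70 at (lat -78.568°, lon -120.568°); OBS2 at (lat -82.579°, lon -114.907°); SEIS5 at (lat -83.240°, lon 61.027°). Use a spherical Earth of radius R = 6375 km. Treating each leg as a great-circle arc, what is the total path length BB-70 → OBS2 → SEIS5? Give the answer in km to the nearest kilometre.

2034 km

BB-70→OBS2: c = 0.071768 rad, d = 457.52 km
OBS2→SEIS5: c = 0.247349 rad, d = 1576.85 km
Total = 457.52 + 1576.85 = 2034.37 km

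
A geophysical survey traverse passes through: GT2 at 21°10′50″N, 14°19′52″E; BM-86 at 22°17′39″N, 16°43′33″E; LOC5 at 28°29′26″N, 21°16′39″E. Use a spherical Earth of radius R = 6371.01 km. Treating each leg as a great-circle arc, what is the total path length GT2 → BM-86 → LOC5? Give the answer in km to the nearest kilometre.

GT2: φ = +21.18056°, λ = +14.33111°
BM-86: φ = +22.29417°, λ = +16.72583°
LOC5: φ = +28.49056°, λ = +21.27750°
GT2→BM-86: c = 0.043416 rad, d = 276.60 km
BM-86→LOC5: c = 0.129759 rad, d = 826.70 km
Total = 276.60 + 826.70 = 1103.30 km

1103 km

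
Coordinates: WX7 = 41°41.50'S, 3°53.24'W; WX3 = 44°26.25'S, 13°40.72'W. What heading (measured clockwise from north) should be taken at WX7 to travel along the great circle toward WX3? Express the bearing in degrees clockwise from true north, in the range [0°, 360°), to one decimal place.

WX7: φ = -41.69167°, λ = -3.88733°
WX3: φ = -44.43750°, λ = -13.67867°
Δλ = -9.7913°
y = sin Δλ · cos φ₂ = -0.121426
x = cos φ₁ sin φ₂ − sin φ₁ cos φ₂ cos Δλ = -0.054823
θ = atan2(y, x) = -114.2990° → 245.7010° (mod 360°)

245.7°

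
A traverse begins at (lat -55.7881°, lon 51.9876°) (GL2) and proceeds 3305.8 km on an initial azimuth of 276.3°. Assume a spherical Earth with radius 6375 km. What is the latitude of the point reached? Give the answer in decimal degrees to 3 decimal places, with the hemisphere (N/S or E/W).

43.446°S

δ = d/R = 3305.8/6375 = 0.518557 rad
φ₂ = arcsin(sin φ₁ cos δ + cos φ₁ sin δ cos θ)
   = arcsin(-0.82696·0.86854 + 0.56226·0.49563·0.10973) = -43.44577°
λ₂ = λ₁ + atan2(sin θ sin δ cos φ₁, cos δ − sin φ₁ sin φ₂) = 9.25829°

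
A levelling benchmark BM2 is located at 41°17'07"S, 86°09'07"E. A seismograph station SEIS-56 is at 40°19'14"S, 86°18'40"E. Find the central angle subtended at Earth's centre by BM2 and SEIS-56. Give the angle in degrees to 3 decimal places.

0.972°

BM2: φ = -41.28528°, λ = +86.15194°
SEIS-56: φ = -40.32056°, λ = +86.31111°
Δφ = 0.9647°,  Δλ = 0.1592°
a = sin²(Δφ/2) + cos φ₁ cos φ₂ sin²(Δλ/2) = 0.000072
c = 2·arcsin(√a) = 0.016968 rad = 0.9722°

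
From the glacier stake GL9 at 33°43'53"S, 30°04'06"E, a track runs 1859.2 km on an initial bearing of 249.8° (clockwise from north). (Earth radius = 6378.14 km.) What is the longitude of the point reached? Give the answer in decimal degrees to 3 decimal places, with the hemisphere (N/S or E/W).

GL9: φ = -33.73139°, λ = +30.06833°
δ = d/R = 1859.2/6378.14 = 0.291496 rad
φ₂ = arcsin(sin φ₁ cos δ + cos φ₁ sin δ cos θ)
   = arcsin(-0.55530·0.95782 + 0.83165·0.28739·-0.34530) = -37.90851°
λ₂ = λ₁ + atan2(sin θ sin δ cos φ₁, cos δ − sin φ₁ sin φ₂) = 10.07935°

10.079°E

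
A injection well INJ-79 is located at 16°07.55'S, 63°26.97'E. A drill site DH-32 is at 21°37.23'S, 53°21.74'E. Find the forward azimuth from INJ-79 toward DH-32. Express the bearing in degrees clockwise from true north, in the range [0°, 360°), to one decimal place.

INJ-79: φ = -16.12583°, λ = +63.44950°
DH-32: φ = -21.62050°, λ = +53.36233°
Δλ = -10.0872°
y = sin Δλ · cos φ₂ = -0.162824
x = cos φ₁ sin φ₂ − sin φ₁ cos φ₂ cos Δλ = -0.099744
θ = atan2(y, x) = -121.4913° → 238.5087° (mod 360°)

238.5°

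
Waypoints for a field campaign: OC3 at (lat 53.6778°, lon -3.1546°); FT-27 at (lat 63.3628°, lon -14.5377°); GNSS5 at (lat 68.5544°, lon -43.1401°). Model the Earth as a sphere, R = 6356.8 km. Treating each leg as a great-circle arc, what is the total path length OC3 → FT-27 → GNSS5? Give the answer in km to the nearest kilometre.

2655 km

OC3→FT-27: c = 0.197685 rad, d = 1256.65 km
FT-27→GNSS5: c = 0.220019 rad, d = 1398.62 km
Total = 1256.65 + 1398.62 = 2655.27 km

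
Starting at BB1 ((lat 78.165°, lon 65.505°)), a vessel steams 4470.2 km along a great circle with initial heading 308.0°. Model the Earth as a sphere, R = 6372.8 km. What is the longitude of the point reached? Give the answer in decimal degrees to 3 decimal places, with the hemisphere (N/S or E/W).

49.036°W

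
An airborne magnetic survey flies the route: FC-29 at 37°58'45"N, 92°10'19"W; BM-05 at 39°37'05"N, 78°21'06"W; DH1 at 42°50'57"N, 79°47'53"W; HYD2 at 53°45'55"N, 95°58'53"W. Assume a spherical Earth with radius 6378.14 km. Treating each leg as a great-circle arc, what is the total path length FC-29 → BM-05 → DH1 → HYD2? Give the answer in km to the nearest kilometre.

3290 km

FC-29: φ = +37.97917°, λ = -92.17194°
BM-05: φ = +39.61806°, λ = -78.35167°
DH1: φ = +42.84917°, λ = -79.79806°
HYD2: φ = +53.76528°, λ = -95.98139°
FC-29→BM-05: c = 0.189955 rad, d = 1211.56 km
BM-05→DH1: c = 0.059501 rad, d = 379.50 km
DH1→HYD2: c = 0.266367 rad, d = 1698.93 km
Total = 1211.56 + 379.50 + 1698.93 = 3289.99 km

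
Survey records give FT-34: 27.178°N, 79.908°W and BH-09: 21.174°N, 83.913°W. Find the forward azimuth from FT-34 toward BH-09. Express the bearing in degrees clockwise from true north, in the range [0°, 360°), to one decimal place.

212.2°

Δλ = -4.0050°
y = sin Δλ · cos φ₂ = -0.065128
x = cos φ₁ sin φ₂ − sin φ₁ cos φ₂ cos Δλ = -0.103558
θ = atan2(y, x) = -147.8339° → 212.1661° (mod 360°)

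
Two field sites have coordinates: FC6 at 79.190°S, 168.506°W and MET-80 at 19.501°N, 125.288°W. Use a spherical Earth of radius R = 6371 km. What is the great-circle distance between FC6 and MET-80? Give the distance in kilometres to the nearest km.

Δφ = 98.6910°,  Δλ = 43.2180°
a = sin²(Δφ/2) + cos φ₁ cos φ₂ sin²(Δλ/2) = 0.599530
c = 2·arcsin(√a) = 1.771195 rad = 101.4820°
d = R·c = 6371 × 1.771195 = 11284.3 km

11284 km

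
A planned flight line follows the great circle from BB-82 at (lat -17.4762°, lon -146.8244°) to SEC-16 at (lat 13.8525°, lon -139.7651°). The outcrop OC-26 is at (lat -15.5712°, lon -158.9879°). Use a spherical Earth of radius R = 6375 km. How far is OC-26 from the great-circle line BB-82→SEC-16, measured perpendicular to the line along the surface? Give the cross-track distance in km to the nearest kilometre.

1308 km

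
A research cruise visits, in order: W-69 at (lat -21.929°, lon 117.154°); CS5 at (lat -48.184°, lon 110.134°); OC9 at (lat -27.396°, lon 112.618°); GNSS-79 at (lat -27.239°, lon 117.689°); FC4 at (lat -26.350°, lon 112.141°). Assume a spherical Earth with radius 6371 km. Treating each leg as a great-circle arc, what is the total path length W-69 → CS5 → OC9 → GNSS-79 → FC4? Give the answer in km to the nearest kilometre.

W-69→CS5: c = 0.468609 rad, d = 2985.51 km
CS5→OC9: c = 0.364383 rad, d = 2321.48 km
OC9→GNSS-79: c = 0.078678 rad, d = 501.25 km
GNSS-79→FC4: c = 0.087807 rad, d = 559.42 km
Total = 2985.51 + 2321.48 + 501.25 + 559.42 = 6367.67 km

6368 km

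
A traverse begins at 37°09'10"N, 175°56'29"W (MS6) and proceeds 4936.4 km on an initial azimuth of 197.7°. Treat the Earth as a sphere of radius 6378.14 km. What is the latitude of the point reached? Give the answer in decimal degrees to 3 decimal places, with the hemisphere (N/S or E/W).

5.671°S

MS6: φ = +37.15278°, λ = -175.94139°
δ = d/R = 4936.4/6378.14 = 0.773956 rad
φ₂ = arcsin(sin φ₁ cos δ + cos φ₁ sin δ cos θ)
   = arcsin(0.60394·0.71515 + 0.79703·0.69897·-0.95266) = -5.67101°
λ₂ = λ₁ + atan2(sin θ sin δ cos φ₁, cos δ − sin φ₁ sin φ₂) = 171.72784°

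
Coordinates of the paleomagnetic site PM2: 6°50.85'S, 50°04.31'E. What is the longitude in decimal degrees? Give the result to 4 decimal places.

50.0718°E

50° + 4.31′/60 = 50 + 0.07183 = 50.0718°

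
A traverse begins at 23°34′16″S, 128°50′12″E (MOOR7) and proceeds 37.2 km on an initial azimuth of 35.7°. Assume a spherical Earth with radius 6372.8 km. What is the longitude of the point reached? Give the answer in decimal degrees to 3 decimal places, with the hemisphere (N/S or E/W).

129.049°E

MOOR7: φ = -23.57111°, λ = +128.83667°
δ = d/R = 37.2/6372.8 = 0.005837 rad
φ₂ = arcsin(sin φ₁ cos δ + cos φ₁ sin δ cos θ)
   = arcsin(-0.39989·0.99998 + 0.91656·0.00584·0.81208) = -23.29936°
λ₂ = λ₁ + atan2(sin θ sin δ cos φ₁, cos δ − sin φ₁ sin φ₂) = 129.04916°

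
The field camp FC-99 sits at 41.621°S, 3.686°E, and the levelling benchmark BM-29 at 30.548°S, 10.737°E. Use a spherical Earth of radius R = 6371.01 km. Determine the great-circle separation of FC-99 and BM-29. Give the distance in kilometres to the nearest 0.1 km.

Δφ = 11.0730°,  Δλ = 7.0510°
a = sin²(Δφ/2) + cos φ₁ cos φ₂ sin²(Δλ/2) = 0.011743
c = 2·arcsin(√a) = 0.217155 rad = 12.4420°
d = R·c = 6371.01 × 0.217155 = 1383.5 km

1383.5 km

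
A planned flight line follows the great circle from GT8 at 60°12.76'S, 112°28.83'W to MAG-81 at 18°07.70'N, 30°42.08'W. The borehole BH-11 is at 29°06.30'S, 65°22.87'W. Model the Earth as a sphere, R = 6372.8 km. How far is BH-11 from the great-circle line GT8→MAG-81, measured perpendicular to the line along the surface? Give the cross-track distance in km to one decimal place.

546.2 km

GT8: φ = -60.21267°, λ = -112.48050°
MAG-81: φ = +18.12833°, λ = -30.70133°
BH-11: φ = -29.10500°, λ = -65.38117°
δ₁₃ = central angle GT8→BH-11 = 0.770421 rad  (haversine)
θ₁₃ = bearing GT8→BH-11 = 66.783°,  θ₁₂ = bearing GT8→MAG-81 = 73.843°
dₓₜ = R·arcsin(sin δ₁₃ · sin(θ₁₃ − θ₁₂)) = 6372.8·arcsin(0.69644·sin(-7.060°)) = -546.165 km
|dₓₜ| = 546.165 km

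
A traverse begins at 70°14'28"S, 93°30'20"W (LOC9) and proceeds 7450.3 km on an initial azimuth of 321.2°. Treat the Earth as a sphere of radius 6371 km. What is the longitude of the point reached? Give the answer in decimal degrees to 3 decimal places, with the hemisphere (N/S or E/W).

LOC9: φ = -70.24111°, λ = -93.50556°
δ = d/R = 7450.3/6371 = 1.169408 rad
φ₂ = arcsin(sin φ₁ cos δ + cos φ₁ sin δ cos θ)
   = arcsin(-0.94112·0.39070 + 0.33806·0.92052·0.77934) = -7.19051°
λ₂ = λ₁ + atan2(sin θ sin δ cos φ₁, cos δ − sin φ₁ sin φ₂) = -129.05275°

129.053°W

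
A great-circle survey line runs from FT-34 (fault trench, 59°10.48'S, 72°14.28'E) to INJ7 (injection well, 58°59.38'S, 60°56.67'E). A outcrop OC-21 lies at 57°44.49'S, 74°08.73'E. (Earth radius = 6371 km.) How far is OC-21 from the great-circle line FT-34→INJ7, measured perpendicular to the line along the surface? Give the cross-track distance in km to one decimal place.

FT-34: φ = -59.17467°, λ = +72.23800°
INJ7: φ = -58.98967°, λ = +60.94450°
OC-21: φ = -57.74150°, λ = +74.14550°
δ₁₃ = central angle FT-34→OC-21 = 0.030477 rad  (haversine)
θ₁₃ = bearing FT-34→OC-21 = 35.664°,  θ₁₂ = bearing FT-34→INJ7 = 266.972°
dₓₜ = R·arcsin(sin δ₁₃ · sin(θ₁₃ − θ₁₂)) = 6371·arcsin(0.03047·sin(-231.308°)) = 151.540 km
|dₓₜ| = 151.540 km

151.5 km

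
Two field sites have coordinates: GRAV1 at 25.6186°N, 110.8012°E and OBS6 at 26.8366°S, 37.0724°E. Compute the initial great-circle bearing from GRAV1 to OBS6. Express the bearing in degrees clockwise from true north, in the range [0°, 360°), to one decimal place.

Δλ = -73.7288°
y = sin Δλ · cos φ₂ = -0.856558
x = cos φ₁ sin φ₂ − sin φ₁ cos φ₂ cos Δλ = -0.515165
θ = atan2(y, x) = -121.0242° → 238.9758° (mod 360°)

239.0°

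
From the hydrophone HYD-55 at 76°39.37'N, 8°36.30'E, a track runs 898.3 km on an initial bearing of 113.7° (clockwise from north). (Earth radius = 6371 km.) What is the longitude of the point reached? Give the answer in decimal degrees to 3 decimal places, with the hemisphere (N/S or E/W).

33.021°E

HYD-55: φ = +76.65617°, λ = +8.60500°
δ = d/R = 898.3/6371 = 0.140998 rad
φ₂ = arcsin(sin φ₁ cos δ + cos φ₁ sin δ cos θ)
   = arcsin(0.97300·0.99008 + 0.23079·0.14053·-0.40195) = 71.86209°
λ₂ = λ₁ + atan2(sin θ sin δ cos φ₁, cos δ − sin φ₁ sin φ₂) = 33.02075°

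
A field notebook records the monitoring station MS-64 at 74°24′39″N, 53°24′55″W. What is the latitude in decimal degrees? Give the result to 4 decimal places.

74° + 24′/60 + 39″/3600 = 74 + 0.40000 + 0.01083 = 74.4108°

74.4108°N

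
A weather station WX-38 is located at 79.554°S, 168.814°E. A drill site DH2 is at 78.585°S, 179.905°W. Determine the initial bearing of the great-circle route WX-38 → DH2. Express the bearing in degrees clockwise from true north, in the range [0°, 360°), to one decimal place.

Δλ = 11.2810°
y = sin Δλ · cos φ₂ = 0.038716
x = cos φ₁ sin φ₂ − sin φ₁ cos φ₂ cos Δλ = 0.013151
θ = atan2(y, x) = 71.2385° → 71.2385° (mod 360°)

71.2°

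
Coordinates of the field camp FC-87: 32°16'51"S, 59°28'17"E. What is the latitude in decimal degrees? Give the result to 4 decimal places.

32° + 16′/60 + 51″/3600 = 32 + 0.26667 + 0.01417 = 32.2808°

32.2808°S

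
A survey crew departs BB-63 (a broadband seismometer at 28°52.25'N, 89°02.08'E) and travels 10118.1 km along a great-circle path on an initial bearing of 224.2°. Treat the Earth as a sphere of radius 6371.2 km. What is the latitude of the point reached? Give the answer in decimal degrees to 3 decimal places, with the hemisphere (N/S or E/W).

39.499°S

BB-63: φ = +28.87083°, λ = +89.03467°
δ = d/R = 10118.1/6371.2 = 1.588100 rad
φ₂ = arcsin(sin φ₁ cos δ + cos φ₁ sin δ cos θ)
   = arcsin(0.48284·-0.01730 + 0.87571·0.99985·-0.71691) = -39.49912°
λ₂ = λ₁ + atan2(sin θ sin δ cos φ₁, cos δ − sin φ₁ sin φ₂) = 24.43187°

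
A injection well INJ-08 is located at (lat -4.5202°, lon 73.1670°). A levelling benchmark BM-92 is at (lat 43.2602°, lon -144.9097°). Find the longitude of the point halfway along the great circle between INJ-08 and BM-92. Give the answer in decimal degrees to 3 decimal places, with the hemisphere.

119.841°E

Bx = cos φ₂ cos Δλ = -0.573267,  By = cos φ₂ sin Δλ = 0.449123
φₘ = atan2(sin φ₁ + sin φ₂, √((cos φ₁ + Bx)² + By²)) = 44.49043°
λₘ = λ₁ + atan2(By, cos φ₁ + Bx) = 119.84062°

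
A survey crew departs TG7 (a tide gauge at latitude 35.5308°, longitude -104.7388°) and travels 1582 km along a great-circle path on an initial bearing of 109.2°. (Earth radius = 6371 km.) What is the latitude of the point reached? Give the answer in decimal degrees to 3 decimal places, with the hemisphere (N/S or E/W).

δ = d/R = 1582/6371 = 0.248313 rad
φ₂ = arcsin(sin φ₁ cos δ + cos φ₁ sin δ cos θ)
   = arcsin(0.58114·0.96933 + 0.81380·0.24577·-0.32887) = 29.83740°
λ₂ = λ₁ + atan2(sin θ sin δ cos φ₁, cos δ − sin φ₁ sin φ₂) = -89.21928°

29.837°N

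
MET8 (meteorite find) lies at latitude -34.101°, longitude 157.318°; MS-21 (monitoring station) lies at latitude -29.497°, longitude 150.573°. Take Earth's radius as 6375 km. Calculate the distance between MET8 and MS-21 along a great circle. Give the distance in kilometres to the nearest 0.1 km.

817.7 km

Δφ = 4.6040°,  Δλ = -6.7450°
a = sin²(Δφ/2) + cos φ₁ cos φ₂ sin²(Δλ/2) = 0.004108
c = 2·arcsin(√a) = 0.128268 rad = 7.3492°
d = R·c = 6375 × 0.128268 = 817.7 km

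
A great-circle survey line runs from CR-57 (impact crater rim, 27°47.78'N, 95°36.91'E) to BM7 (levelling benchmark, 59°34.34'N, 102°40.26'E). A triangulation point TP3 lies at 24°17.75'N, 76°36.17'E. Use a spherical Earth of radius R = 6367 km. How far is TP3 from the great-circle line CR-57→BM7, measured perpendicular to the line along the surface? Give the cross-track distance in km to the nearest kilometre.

CR-57: φ = +27.79633°, λ = +95.61517°
BM7: φ = +59.57233°, λ = +102.67100°
TP3: φ = +24.29583°, λ = +76.60283°
δ₁₃ = central angle CR-57→TP3 = 0.303985 rad  (haversine)
θ₁₃ = bearing CR-57→TP3 = 262.731°,  θ₁₂ = bearing CR-57→BM7 = 6.715°
dₓₜ = R·arcsin(sin δ₁₃ · sin(θ₁₃ − θ₁₂)) = 6367·arcsin(0.29932·sin(256.016°)) = -1876.364 km
|dₓₜ| = 1876.364 km

1876 km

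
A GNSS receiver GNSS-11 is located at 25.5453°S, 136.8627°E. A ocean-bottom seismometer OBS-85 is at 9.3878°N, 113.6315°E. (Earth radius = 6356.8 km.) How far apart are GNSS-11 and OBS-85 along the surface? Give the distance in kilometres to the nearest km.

Δφ = 34.9331°,  Δλ = -23.2312°
a = sin²(Δφ/2) + cos φ₁ cos φ₂ sin²(Δλ/2) = 0.126176
c = 2·arcsin(√a) = 0.726284 rad = 41.6130°
d = R·c = 6356.8 × 0.726284 = 4616.8 km

4617 km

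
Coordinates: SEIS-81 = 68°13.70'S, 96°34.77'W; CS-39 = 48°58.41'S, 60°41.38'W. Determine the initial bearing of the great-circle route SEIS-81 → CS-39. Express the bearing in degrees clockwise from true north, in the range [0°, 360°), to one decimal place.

SEIS-81: φ = -68.22833°, λ = -96.57950°
CS-39: φ = -48.97350°, λ = -60.68967°
Δλ = 35.8898°
y = sin Δλ · cos φ₂ = 0.384805
x = cos φ₁ sin φ₂ − sin φ₁ cos φ₂ cos Δλ = 0.214038
θ = atan2(y, x) = 60.9162° → 60.9162° (mod 360°)

60.9°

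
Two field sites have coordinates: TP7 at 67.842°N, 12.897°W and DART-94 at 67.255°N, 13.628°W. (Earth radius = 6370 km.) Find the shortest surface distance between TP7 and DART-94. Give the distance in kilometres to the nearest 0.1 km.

72.3 km

Δφ = -0.5870°,  Δλ = -0.7310°
a = sin²(Δφ/2) + cos φ₁ cos φ₂ sin²(Δλ/2) = 0.000032
c = 2·arcsin(√a) = 0.011345 rad = 0.6500°
d = R·c = 6370 × 0.011345 = 72.3 km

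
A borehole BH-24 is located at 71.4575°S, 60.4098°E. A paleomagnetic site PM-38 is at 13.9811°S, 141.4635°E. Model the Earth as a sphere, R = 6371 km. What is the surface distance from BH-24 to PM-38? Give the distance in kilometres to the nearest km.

8219 km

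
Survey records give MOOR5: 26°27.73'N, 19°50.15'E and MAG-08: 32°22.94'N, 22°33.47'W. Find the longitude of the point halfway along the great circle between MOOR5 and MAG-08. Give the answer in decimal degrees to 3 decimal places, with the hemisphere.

0.713°W

MOOR5: φ = +26.46217°, λ = +19.83583°
MAG-08: φ = +32.38233°, λ = -22.55783°
Bx = cos φ₂ cos Δλ = 0.623683,  By = cos φ₂ sin Δλ = -0.569375
φₘ = atan2(sin φ₁ + sin φ₂, √((cos φ₁ + Bx)² + By²)) = 31.16848°
λₘ = λ₁ + atan2(By, cos φ₁ + Bx) = -0.71303°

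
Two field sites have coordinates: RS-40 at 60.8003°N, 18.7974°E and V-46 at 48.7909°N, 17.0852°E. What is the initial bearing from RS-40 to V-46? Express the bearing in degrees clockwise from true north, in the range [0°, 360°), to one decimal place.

185.4°

Δλ = -1.7122°
y = sin Δλ · cos φ₂ = -0.019685
x = cos φ₁ sin φ₂ − sin φ₁ cos φ₂ cos Δλ = -0.207815
θ = atan2(y, x) = -174.5890° → 185.4110° (mod 360°)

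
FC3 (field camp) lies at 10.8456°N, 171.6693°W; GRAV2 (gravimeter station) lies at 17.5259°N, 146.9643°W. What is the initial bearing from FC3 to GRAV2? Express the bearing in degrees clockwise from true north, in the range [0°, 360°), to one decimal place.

Δλ = 24.7050°
y = sin Δλ · cos φ₂ = 0.398546
x = cos φ₁ sin φ₂ − sin φ₁ cos φ₂ cos Δλ = 0.132752
θ = atan2(y, x) = 71.5775° → 71.5775° (mod 360°)

71.6°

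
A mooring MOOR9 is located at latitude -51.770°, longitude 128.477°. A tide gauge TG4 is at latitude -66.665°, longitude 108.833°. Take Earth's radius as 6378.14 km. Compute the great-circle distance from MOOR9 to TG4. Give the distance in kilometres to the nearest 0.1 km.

Δφ = -14.8950°,  Δλ = -19.6440°
a = sin²(Δφ/2) + cos φ₁ cos φ₂ sin²(Δλ/2) = 0.023934
c = 2·arcsin(√a) = 0.310658 rad = 17.7994°
d = R·c = 6378.14 × 0.310658 = 1981.4 km

1981.4 km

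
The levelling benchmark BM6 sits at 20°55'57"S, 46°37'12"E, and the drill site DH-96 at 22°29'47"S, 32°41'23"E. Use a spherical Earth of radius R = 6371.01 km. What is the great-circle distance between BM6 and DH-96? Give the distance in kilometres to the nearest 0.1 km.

BM6: φ = -20.93250°, λ = +46.62000°
DH-96: φ = -22.49639°, λ = +32.68972°
Δφ = -1.5639°,  Δλ = -13.9303°
a = sin²(Δφ/2) + cos φ₁ cos φ₂ sin²(Δλ/2) = 0.012876
c = 2·arcsin(√a) = 0.227434 rad = 13.0310°
d = R·c = 6371.01 × 0.227434 = 1449.0 km

1449.0 km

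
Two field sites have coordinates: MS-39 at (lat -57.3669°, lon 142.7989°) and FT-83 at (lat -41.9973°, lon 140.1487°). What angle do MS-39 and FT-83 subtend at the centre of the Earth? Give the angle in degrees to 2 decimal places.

15.46°

Δφ = 15.3696°,  Δλ = -2.6502°
a = sin²(Δφ/2) + cos φ₁ cos φ₂ sin²(Δλ/2) = 0.018096
c = 2·arcsin(√a) = 0.269863 rad = 15.4620°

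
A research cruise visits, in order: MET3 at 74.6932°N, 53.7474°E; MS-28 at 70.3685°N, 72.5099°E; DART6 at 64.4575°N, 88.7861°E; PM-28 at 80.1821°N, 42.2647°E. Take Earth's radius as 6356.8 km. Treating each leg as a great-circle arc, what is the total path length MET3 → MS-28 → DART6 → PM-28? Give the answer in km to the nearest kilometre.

MET3→MS-28: c = 0.123044 rad, d = 782.17 km
MS-28→DART6: c = 0.149288 rad, d = 949.00 km
DART6→PM-28: c = 0.349213 rad, d = 2219.88 km
Total = 782.17 + 949.00 + 2219.88 = 3951.04 km

3951 km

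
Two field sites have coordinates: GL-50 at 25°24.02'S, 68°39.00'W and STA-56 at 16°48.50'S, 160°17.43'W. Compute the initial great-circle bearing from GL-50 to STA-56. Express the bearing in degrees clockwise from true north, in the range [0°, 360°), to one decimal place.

254.1°

GL-50: φ = -25.40033°, λ = -68.65000°
STA-56: φ = -16.80833°, λ = -160.29050°
Δλ = -91.6405°
y = sin Δλ · cos φ₂ = -0.956885
x = cos φ₁ sin φ₂ − sin φ₁ cos φ₂ cos Δλ = -0.272973
θ = atan2(y, x) = -105.9220° → 254.0780° (mod 360°)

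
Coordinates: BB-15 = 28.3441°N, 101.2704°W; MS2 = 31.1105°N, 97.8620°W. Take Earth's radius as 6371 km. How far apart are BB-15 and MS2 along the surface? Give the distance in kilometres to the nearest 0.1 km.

Δφ = 2.7664°,  Δλ = 3.4084°
a = sin²(Δφ/2) + cos φ₁ cos φ₂ sin²(Δλ/2) = 0.001249
c = 2·arcsin(√a) = 0.070701 rad = 4.0509°
d = R·c = 6371 × 0.070701 = 450.4 km

450.4 km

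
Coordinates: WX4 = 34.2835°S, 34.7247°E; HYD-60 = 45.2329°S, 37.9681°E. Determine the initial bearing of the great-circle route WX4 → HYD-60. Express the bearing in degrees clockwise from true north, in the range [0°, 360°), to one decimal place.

Δλ = 3.2434°
y = sin Δλ · cos φ₂ = 0.039844
x = cos φ₁ sin φ₂ − sin φ₁ cos φ₂ cos Δλ = -0.190577
θ = atan2(y, x) = 168.1914° → 168.1914° (mod 360°)

168.2°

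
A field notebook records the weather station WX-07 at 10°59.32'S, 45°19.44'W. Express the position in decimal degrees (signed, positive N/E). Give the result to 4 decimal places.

-10.9887°, -45.3240°

lat: 10.9887° S → -10.9887°
lon: 45.3240° W → -45.3240°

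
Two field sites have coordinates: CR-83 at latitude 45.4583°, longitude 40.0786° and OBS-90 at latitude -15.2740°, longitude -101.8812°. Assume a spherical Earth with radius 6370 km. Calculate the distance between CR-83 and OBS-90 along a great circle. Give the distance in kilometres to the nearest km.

15132 km

Δφ = -60.7323°,  Δλ = -141.9598°
a = sin²(Δφ/2) + cos φ₁ cos φ₂ sin²(Δλ/2) = 0.860339
c = 2·arcsin(√a) = 2.375575 rad = 136.1104°
d = R·c = 6370 × 2.375575 = 15132.4 km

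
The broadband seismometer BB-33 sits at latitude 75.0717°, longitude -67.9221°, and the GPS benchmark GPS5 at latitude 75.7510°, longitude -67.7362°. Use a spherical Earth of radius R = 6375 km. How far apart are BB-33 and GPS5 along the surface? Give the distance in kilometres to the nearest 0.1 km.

Δφ = 0.6793°,  Δλ = 0.1859°
a = sin²(Δφ/2) + cos φ₁ cos φ₂ sin²(Δλ/2) = 0.000035
c = 2·arcsin(√a) = 0.011884 rad = 0.6809°
d = R·c = 6375 × 0.011884 = 75.8 km

75.8 km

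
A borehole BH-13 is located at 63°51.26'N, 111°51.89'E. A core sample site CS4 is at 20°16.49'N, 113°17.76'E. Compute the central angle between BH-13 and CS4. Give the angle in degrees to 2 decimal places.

43.59°

BH-13: φ = +63.85433°, λ = +111.86483°
CS4: φ = +20.27483°, λ = +113.29600°
Δφ = -43.5795°,  Δλ = 1.4312°
a = sin²(Δφ/2) + cos φ₁ cos φ₂ sin²(Δλ/2) = 0.137855
c = 2·arcsin(√a) = 0.760793 rad = 43.5902°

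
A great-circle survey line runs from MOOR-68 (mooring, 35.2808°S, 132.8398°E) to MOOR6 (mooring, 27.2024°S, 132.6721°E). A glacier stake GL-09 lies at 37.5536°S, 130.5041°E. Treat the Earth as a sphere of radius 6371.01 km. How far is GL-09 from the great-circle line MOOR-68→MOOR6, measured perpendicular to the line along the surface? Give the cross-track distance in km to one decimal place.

δ₁₃ = central angle MOOR-68→GL-09 = 0.051471 rad  (haversine)
θ₁₃ = bearing MOOR-68→GL-09 = 218.903°,  θ₁₂ = bearing MOOR-68→MOOR6 = 358.939°
dₓₜ = R·arcsin(sin δ₁₃ · sin(θ₁₃ − θ₁₂)) = 6371.01·arcsin(0.05145·sin(-140.036°)) = -210.571 km
|dₓₜ| = 210.571 km

210.6 km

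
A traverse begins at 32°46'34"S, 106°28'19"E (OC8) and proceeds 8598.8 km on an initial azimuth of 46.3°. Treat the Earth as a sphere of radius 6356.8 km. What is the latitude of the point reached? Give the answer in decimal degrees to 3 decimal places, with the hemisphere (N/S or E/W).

OC8: φ = -32.77611°, λ = +106.47194°
δ = d/R = 8598.8/6356.8 = 1.352693 rad
φ₂ = arcsin(sin φ₁ cos δ + cos φ₁ sin δ cos θ)
   = arcsin(-0.54136·0.21638 + 0.84079·0.97631·0.69088) = 26.74300°
λ₂ = λ₁ + atan2(sin θ sin δ cos φ₁, cos δ − sin φ₁ sin φ₂) = 158.69336°

26.743°N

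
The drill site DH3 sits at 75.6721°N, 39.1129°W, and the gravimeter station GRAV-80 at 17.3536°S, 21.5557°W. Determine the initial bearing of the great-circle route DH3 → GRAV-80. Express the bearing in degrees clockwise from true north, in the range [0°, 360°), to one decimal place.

Δλ = 17.5572°
y = sin Δλ · cos φ₂ = 0.287927
x = cos φ₁ sin φ₂ − sin φ₁ cos φ₂ cos Δλ = -0.955526
θ = atan2(y, x) = 163.2310° → 163.2310° (mod 360°)

163.2°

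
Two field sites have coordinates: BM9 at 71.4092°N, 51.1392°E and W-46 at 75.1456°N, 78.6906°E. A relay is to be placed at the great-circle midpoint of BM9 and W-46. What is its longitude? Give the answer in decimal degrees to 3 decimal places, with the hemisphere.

Bx = cos φ₂ cos Δλ = 0.227291,  By = cos φ₂ sin Δλ = 0.118579
φₘ = atan2(sin φ₁ + sin φ₂, √((cos φ₁ + Bx)² + By²)) = 73.72718°
λₘ = λ₁ + atan2(By, cos φ₁ + Bx) = 63.39020°

63.390°E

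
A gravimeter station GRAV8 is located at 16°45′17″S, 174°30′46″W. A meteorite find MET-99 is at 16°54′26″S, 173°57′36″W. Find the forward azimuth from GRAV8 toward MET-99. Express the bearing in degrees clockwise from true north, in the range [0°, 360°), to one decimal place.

106.2°

GRAV8: φ = -16.75472°, λ = -174.51278°
MET-99: φ = -16.90722°, λ = -173.96000°
Δλ = 0.5528°
y = sin Δλ · cos φ₂ = 0.009231
x = cos φ₁ sin φ₂ − sin φ₁ cos φ₂ cos Δλ = -0.002674
θ = atan2(y, x) = 106.1583° → 106.1583° (mod 360°)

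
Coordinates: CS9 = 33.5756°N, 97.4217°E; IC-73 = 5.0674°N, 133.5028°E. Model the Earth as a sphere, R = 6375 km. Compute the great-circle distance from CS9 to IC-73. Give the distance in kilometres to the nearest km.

4894 km

Δφ = -28.5082°,  Δλ = 36.0811°
a = sin²(Δφ/2) + cos φ₁ cos φ₂ sin²(Δλ/2) = 0.140220
c = 2·arcsin(√a) = 0.767627 rad = 43.9818°
d = R·c = 6375 × 0.767627 = 4893.6 km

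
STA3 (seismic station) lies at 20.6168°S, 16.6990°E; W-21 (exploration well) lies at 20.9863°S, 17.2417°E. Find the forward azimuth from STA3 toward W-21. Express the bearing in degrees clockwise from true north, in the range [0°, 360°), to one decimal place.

126.2°

Δλ = 0.5427°
y = sin Δλ · cos φ₂ = 0.008843
x = cos φ₁ sin φ₂ − sin φ₁ cos φ₂ cos Δλ = -0.006464
θ = atan2(y, x) = 126.1631° → 126.1631° (mod 360°)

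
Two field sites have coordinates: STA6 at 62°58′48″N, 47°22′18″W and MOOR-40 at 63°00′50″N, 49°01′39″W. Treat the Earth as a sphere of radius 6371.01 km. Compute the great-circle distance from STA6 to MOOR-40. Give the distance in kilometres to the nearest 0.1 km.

83.7 km

STA6: φ = +62.98000°, λ = -47.37167°
MOOR-40: φ = +63.01389°, λ = -49.02750°
Δφ = 0.0339°,  Δλ = -1.6558°
a = sin²(Δφ/2) + cos φ₁ cos φ₂ sin²(Δλ/2) = 0.000043
c = 2·arcsin(√a) = 0.013135 rad = 0.7526°
d = R·c = 6371.01 × 0.013135 = 83.7 km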